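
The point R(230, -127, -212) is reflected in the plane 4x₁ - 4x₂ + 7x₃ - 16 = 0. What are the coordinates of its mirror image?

n = (4, -4, 7), |n|² = 81, n·R − 16 = -72, so t = -72/81 = -8/9.
Foot F = R − (-8/9)·n = (2102/9, -1175/9, -1852/9); the reflection is 2F − R = (2134/9, -1207/9, -1796/9).

(2134/9, -1207/9, -1796/9)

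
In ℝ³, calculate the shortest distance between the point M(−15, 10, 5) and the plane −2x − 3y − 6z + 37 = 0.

Normal vector n = (−2, −3, −6), and n·(−15, 10, 5) − (−37) = 7.
|n| = √(4 + 9 + 36) = 7, so the distance is |7|/7 = 1.

1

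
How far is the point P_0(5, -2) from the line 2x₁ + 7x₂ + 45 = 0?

d = |2·5 + 7·(-2) − (-45)| / √(4 + 49) = |41|/√53 = 41√53/53.

41√53/53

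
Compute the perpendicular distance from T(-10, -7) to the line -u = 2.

8

d = |(-1)·(-10) + 0·(-7) − 2| / √(1 + 0) = |8|/1 = 8.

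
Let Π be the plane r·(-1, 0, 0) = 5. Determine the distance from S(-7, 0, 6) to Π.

2

Normal vector n = (-1, 0, 0), and n·(-7, 0, 6) - 5 = 2.
|n| = √(1 + 0 + 0) = 1, so the distance is |2|/1 = 2.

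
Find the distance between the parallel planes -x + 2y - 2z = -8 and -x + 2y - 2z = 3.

Both planes have normal n = (-1, 2, -2), |n| = 3. Any point on the first plane is at distance |3 − (-8)|/|n| = 11/3 from the second.

11/3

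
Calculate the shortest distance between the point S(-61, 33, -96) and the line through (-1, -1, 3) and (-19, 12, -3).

A direction vector is d = (-18, 13, -6).
AP = (-60, 34, -99); AP·d = 2116, |AP|² = 14557, |d|² = 529.
distance² = |AP|² − (AP·d)²/|d|² = 14557 − 4477456/529 = 6093, so the distance is 3√677.

3√677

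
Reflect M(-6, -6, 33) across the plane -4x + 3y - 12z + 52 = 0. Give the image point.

(-22, 6, -15)

With n = (-4, 3, -12), the signed offset is (n·M − (-52))/|n|² = -338/169 = -2.
M' = M − 2t·n = (-6, -6, 33) − (-4)·(-4, 3, -12) = (-22, 6, -15).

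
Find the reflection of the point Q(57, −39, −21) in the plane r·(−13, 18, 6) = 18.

n = (−13, 18, 6), |n|² = 529, n·Q − 18 = -1587, so t = -1587/529 = -3.
Foot F = Q − (-3)·n = (18, 15, −3); the reflection is 2F − Q = (−21, 69, 15).

(-21, 69, 15)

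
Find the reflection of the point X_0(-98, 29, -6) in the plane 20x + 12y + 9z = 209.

(22, 101, 48)

n = (20, 12, 9), |n|² = 625, n·X_0 − 209 = -1875, so t = -1875/625 = -3.
Foot F = X_0 − (-3)·n = (-38, 65, 21); the reflection is 2F − X_0 = (22, 101, 48).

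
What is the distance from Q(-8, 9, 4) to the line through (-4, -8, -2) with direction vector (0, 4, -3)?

Direction vector d = (0, 4, -3).
AP = (-4, 17, 6), and AP × d = (-75, -12, -16).
|AP × d|² = 6025 and |d|² = 25, so the distance is √(6025/25) = √241.

√241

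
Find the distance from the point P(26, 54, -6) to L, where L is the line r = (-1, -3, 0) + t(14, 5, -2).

3√221

Direction vector d = (14, 5, -2).
AP = (27, 57, -6), and AP × d = (-84, -30, -663).
|AP × d|² = 447525 and |d|² = 225, so the distance is √(447525/225) = √1989 = 3√221.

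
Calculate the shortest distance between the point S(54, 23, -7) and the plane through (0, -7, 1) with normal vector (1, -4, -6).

18/√53

The plane has equation n·(r − (0, -7, 1)) = 0, i.e. n·r = 22.
Then n·(54, 23, -7) - 22 = -18.
|n| = √(1 + 16 + 36) = √53, so the distance is |-18|/√53 = 18√53/53.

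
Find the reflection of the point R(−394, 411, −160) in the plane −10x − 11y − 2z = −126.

With n = (−10, −11, −2), the signed offset is (n·R − (-126))/|n|² = -135/225 = -3/5.
R' = R − 2t·n = (−394, 411, −160) − (-6/5)·(−10, −11, −2) = (−406, 1989/5, −812/5).

(-406, 1989/5, -812/5)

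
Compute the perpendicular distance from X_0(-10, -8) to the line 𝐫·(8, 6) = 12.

The normal to the line is n = (8, 6) with |n| = 10.
|n·X_0 − 12| = |-128 − 12| = 140, so the distance is 140/10 = 14.

14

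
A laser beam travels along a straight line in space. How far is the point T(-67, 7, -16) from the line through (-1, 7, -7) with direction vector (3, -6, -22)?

3√493

Direction vector d = (3, -6, -22).
AP = (-66, 0, -9); AP·d = 0, |AP|² = 4437, |d|² = 529.
distance² = |AP|² − (AP·d)²/|d|² = 4437 − 0/529 = 4437, so the distance is 3√493.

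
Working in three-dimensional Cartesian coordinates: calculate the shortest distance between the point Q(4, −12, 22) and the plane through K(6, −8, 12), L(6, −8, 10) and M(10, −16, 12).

8√5/5

KL = (0, 0, −2) and KM = (4, −8, 0), so a normal is n = KL × KM = (−16, −8, 0).
Then n·(4, −12, 22) − (−32) = 64.
|n| = √(256 + 64 + 0) = 8√5, so the distance is |64|/(8√5) = 8√5/5.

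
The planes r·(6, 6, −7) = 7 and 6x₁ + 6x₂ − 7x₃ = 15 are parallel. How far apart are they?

With common normal n = (6, 6, −7) (|n| = 11), the distance is |7 − 15|/|n| = 8/11.

8/11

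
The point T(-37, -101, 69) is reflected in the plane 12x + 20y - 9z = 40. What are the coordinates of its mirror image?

(83, 99, -21)

With n = (12, 20, -9), the signed offset is (n·T − 40)/|n|² = -3125/625 = -5.
T' = T − 2t·n = (-37, -101, 69) − (-10)·(12, 20, -9) = (83, 99, -21).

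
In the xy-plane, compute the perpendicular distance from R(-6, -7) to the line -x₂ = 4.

3

The normal to the line is n = (0, -1) with |n| = 1.
|n·R − 4| = |7 − 4| = 3, so the distance is 3/1 = 3.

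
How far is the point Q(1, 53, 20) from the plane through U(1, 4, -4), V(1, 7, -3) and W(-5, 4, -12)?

UV = (0, 3, 1) and UW = (-6, 0, -8), so a normal is n = UV × UW = (-24, -6, 18).
Then n·(1, 53, 20) - (-120) = 138.
|n| = √(576 + 36 + 324) = 6√26, so the distance is |138|/(6√26) = 23/√26.

23/√26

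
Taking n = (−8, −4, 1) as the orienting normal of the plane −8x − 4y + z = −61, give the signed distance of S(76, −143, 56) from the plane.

9

n·S − (-61) = 81.
|n| = 9, so the signed distance is 81/9 = 9.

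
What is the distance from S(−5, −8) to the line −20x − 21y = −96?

d = |(-20)·(-5) + (-21)·(-8) − (-96)| / √(400 + 441) = |364|/29 = 364/29.

364/29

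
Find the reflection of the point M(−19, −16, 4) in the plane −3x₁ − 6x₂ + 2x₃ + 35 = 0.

(5, 32, -12)

With n = (−3, −6, 2), the signed offset is (n·M − (-35))/|n|² = 196/49 = 4.
M' = M − 2t·n = (−19, −16, 4) − 8·(−3, −6, 2) = (5, 32, −12).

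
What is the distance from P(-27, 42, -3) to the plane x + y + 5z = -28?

28√3/9

d = |1·(-27) + 1·42 + 5·(-3) − (-28)| / √(1 + 1 + 25) = |28| / (3√3) = 28√3/9.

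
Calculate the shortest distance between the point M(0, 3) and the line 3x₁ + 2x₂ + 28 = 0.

34/√13

d = |3·0 + 2·3 − (-28)| / √(9 + 4) = |34|/√13 = 34√13/13.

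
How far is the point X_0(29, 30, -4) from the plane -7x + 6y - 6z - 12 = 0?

1

Normal vector n = (-7, 6, -6), and n·(29, 30, -4) - 12 = -11.
|n| = √(49 + 36 + 36) = 11, so the distance is |-11|/11 = 1.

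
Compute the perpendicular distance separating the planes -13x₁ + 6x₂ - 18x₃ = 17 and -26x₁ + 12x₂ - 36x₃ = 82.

24/23

Divide the second equation by 2 to match normals: -13x₁ + 6x₂ - 18x₃ = 41.
With common normal n = (-13, 6, -18) (|n| = 23), the distance is |17 − 41|/|n| = 24/23.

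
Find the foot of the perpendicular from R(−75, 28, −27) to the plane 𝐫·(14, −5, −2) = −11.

The perpendicular from R has direction n = (14, −5, −2): r = (−75, 28, −27) + λ(14, −5, −2).
Substitute into the plane: n·(R + λn) = -11 gives -1136 + 225λ = -11, so λ = 5.
Foot = (−75, 28, −27) + 5·(14, −5, −2) = (−5, 3, −37).

(-5, 3, -37)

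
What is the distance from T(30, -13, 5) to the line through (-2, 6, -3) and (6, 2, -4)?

A direction vector is d = (8, -4, -1).
AP = (32, -19, 8), and AP × d = (51, 96, 24).
|AP × d|² = 12393 and |d|² = 81, so the distance is √(12393/81) = √153 = 3√17.

3√17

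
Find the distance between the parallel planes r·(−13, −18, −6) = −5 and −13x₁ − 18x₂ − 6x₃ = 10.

With common normal n = (−13, −18, −6) (|n| = 23), the distance is |(-5) − 10|/|n| = 15/23.

15/23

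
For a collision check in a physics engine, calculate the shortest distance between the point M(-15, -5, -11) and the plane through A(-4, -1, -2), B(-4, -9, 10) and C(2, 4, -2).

AB = (0, -8, 12) and AC = (6, 5, 0), so a normal is n = AB × AC = (-60, 72, 48).
Then n·(-15, -5, -11) - 72 = -60.
|n| = √(3600 + 5184 + 2304) = 12√77, so the distance is |-60|/(12√77) = 5/√77.

5/√77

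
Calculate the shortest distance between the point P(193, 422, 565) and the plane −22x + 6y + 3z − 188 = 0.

Normal vector n = (−22, 6, 3), and n·(193, 422, 565) − 188 = −207.
|n| = √(484 + 36 + 9) = 23, so the distance is |-207|/23 = 9.

9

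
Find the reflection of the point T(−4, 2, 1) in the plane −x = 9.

(-14, 2, 1)

n = (−1, 0, 0), |n|² = 1, n·T − 9 = -5, so t = -5/1 = -5.
Foot F = T − (-5)·n = (−9, 2, 1); the reflection is 2F − T = (−14, 2, 1).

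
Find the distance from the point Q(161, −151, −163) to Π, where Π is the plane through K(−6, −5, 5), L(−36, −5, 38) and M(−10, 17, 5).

9

KL = (−30, 0, 33) and KM = (−4, 22, 0), so a normal is n = KL × KM = (−726, −132, −660).
Then n·(161, −151, −163) − 1716 = 8910.
|n| = √(527076 + 17424 + 435600) = 990, so the distance is |8910|/990 = 9.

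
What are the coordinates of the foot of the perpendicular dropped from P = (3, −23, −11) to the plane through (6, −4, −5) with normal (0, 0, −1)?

The perpendicular from P has direction n = (0, 0, −1): r = (3, −23, −11) + t(0, 0, −1).
Substitute into the plane: n·(P + tn) = 5 gives 11 + 1t = 5, so t = -6.
Foot = (3, −23, −11) + (-6)·(0, 0, −1) = (3, −23, −5).

(3, -23, -5)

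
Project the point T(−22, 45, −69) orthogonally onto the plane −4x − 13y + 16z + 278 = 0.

(-34, 6, -21)

n = (−4, −13, 16), |n|² = 441, and n·T − (-278) = -1323.
t = -1323/441 = -3, so the foot is T − t·n = (−22, 45, −69) − (-3)·(−4, −13, 16) = (−34, 6, −21).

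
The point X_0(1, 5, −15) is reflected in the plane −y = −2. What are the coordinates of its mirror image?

n = (0, −1, 0), |n|² = 1, n·X_0 − (-2) = -3, so t = -3/1 = -3.
Foot F = X_0 − (-3)·n = (1, 2, −15); the reflection is 2F − X_0 = (1, −1, −15).

(1, -1, -15)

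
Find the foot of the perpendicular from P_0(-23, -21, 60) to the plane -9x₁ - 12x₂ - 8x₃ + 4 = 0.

(-400/17, -369/17, 1012/17)

n = (-9, -12, -8), |n|² = 289, and n·P_0 − (-4) = -17.
t = -17/289 = -1/17, so the foot is P_0 − t·n = (-23, -21, 60) − (-1/17)·(-9, -12, -8) = (-400/17, -369/17, 1012/17).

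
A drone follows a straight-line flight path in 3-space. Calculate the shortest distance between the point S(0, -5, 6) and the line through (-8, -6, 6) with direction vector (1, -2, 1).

√59

Direction vector d = (1, -2, 1).
AP = (8, 1, 0), and AP × d = (1, -8, -17).
|AP × d|² = 354 and |d|² = 6, so the distance is √(354/6) = √59.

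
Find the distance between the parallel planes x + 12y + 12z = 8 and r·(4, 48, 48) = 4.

7/17

Divide the second equation by 4 to match normals: x + 12y + 12z = 1.
With common normal n = (1, 12, 12) (|n| = 17), the distance is |8 − 1|/|n| = 7/17.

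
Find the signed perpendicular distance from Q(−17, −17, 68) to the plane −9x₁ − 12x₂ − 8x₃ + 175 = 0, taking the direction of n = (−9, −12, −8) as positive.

n·Q − (-175) = -12.
|n| = 17, so the signed distance is -12/17.

-12/17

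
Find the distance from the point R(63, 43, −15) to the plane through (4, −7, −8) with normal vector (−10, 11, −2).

The plane has equation n·(r − (4, −7, −8)) = 0, i.e. n·r = -101.
Then n·(63, 43, −15) − (−101) = −26.
|n| = √(100 + 121 + 4) = 15, so the distance is |-26|/15 = 26/15.

26/15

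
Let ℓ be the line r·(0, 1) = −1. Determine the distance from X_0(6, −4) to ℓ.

3

The normal to the line is n = (0, 1) with |n| = 1.
|n·X_0 − (-1)| = |-4 − (-1)| = 3, so the distance is 3/1 = 3.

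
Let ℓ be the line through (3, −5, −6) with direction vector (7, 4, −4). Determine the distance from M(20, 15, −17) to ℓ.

Direction vector d = (7, 4, −4).
AP = (17, 20, −11); AP·d = 243, |AP|² = 810, |d|² = 81.
distance² = |AP|² − (AP·d)²/|d|² = 810 − 59049/81 = 81, so the distance is 9.

9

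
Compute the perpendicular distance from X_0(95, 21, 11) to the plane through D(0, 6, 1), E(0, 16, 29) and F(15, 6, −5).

2

DE = (0, 10, 28) and DF = (15, 0, −6), so a normal is n = DE × DF = (−60, 420, −150).
Then n·(95, 21, 11) − 2370 = −900.
|n| = √(3600 + 176400 + 22500) = 450, so the distance is |-900|/450 = 2.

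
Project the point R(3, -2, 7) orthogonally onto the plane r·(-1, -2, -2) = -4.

The perpendicular from R has direction n = (-1, -2, -2): r = (3, -2, 7) + μ(-1, -2, -2).
Substitute into the plane: n·(R + μn) = -4 gives -13 + 9μ = -4, so μ = 1.
Foot = (3, -2, 7) + 1·(-1, -2, -2) = (2, -4, 5).

(2, -4, 5)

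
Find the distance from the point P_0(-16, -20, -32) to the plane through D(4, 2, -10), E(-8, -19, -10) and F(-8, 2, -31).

4

DE = (-12, -21, 0) and DF = (-12, 0, -21), so a normal is n = DE × DF = (441, -252, -252).
Then n·(-16, -20, -32) - 3780 = 2268.
|n| = √(194481 + 63504 + 63504) = 567, so the distance is |2268|/567 = 4.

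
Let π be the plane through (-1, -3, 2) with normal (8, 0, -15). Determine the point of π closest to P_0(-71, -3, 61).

The perpendicular from P_0 has direction n = (8, 0, -15): r = (-71, -3, 61) + t(8, 0, -15).
Substitute into the plane: n·(P_0 + tn) = -38 gives -1483 + 289t = -38, so t = 5.
Foot = (-71, -3, 61) + 5·(8, 0, -15) = (-31, -3, -14).

(-31, -3, -14)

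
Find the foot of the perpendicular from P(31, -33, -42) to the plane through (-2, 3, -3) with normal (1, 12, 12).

(34, 3, -6)

n = (1, 12, 12), |n|² = 289, and n·P − (-2) = -867.
t = -867/289 = -3, so the foot is P − t·n = (31, -33, -42) − (-3)·(1, 12, 12) = (34, 3, -6).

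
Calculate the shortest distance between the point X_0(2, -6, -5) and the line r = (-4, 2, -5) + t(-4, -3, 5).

10

Direction vector d = (-4, -3, 5).
AP = (6, -8, 0), and AP × d = (-40, -30, -50).
|AP × d|² = 5000 and |d|² = 50, so the distance is √(5000/50) = √100 = 10.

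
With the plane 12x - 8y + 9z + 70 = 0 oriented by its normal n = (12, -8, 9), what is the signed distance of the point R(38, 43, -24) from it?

-2

n·R − (-70) = -34.
|n| = 17, so the signed distance is -34/17 = -2.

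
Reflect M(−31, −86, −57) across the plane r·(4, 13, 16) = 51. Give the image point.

n = (4, 13, 16), |n|² = 441, n·M − 51 = -2205, so t = -2205/441 = -5.
Foot F = M − (-5)·n = (−11, −21, 23); the reflection is 2F − M = (9, 44, 103).

(9, 44, 103)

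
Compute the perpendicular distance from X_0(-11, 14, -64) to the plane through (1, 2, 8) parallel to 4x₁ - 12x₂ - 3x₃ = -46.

24/13

Parallel planes share the normal n = (4, -12, -3); since (1, 2, 8) lies on the plane, its equation is 4x₁ - 12x₂ - 3x₃ = -44.
n = (4, -12, -3); n·P − (-44) = 24; |n| = 13; distance = 24/13.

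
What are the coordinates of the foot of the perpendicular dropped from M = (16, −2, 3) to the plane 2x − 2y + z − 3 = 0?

(8, 6, -1)

n = (2, −2, 1), |n|² = 9, and n·M − 3 = 36.
t = 36/9 = 4, so the foot is M − t·n = (16, −2, 3) − 4·(2, −2, 1) = (8, 6, −1).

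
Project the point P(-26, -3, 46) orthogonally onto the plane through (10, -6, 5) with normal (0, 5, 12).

n = (0, 5, 12), |n|² = 169, and n·P − 30 = 507.
t = 507/169 = 3, so the foot is P − t·n = (-26, -3, 46) − 3·(0, 5, 12) = (-26, -18, 10).

(-26, -18, 10)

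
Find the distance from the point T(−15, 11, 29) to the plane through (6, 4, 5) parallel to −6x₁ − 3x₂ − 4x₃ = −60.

Parallel planes share the normal n = (−6, −3, −4); since (6, 4, 5) lies on the plane, its equation is −6x₁ − 3x₂ − 4x₃ = -68.
Then n·(−15, 11, 29) − (−68) = 9.
|n| = √(36 + 9 + 16) = √61, so the distance is |9|/√61 = 9√61/61.

9/√61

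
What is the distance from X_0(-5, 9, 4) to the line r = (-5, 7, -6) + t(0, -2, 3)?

Direction vector d = (0, -2, 3).
AP = (0, 2, 10), and AP × d = (26, 0, 0).
|AP × d|² = 676 and |d|² = 13, so the distance is √(676/13) = √52 = 2√13.

2√13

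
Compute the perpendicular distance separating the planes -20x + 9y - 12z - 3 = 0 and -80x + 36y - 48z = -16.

7/25

Divide the second equation by 4 to match normals: -20x + 9y - 12z = -4.
Both planes have normal n = (-20, 9, -12), |n| = 25. Any point on the first plane is at distance |(-4) − 3|/|n| = 7/25 from the second.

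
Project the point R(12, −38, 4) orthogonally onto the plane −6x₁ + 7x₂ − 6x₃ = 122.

n = (−6, 7, −6), |n|² = 121, and n·R − 122 = -484.
t = -484/121 = -4, so the foot is R − t·n = (12, −38, 4) − (-4)·(−6, 7, −6) = (−12, −10, −20).

(-12, -10, -20)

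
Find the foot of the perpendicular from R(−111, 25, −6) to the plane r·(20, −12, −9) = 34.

(-31, -23, -42)

n = (20, −12, −9), |n|² = 625, and n·R − 34 = -2500.
t = -2500/625 = -4, so the foot is R − t·n = (−111, 25, −6) − (-4)·(20, −12, −9) = (−31, −23, −42).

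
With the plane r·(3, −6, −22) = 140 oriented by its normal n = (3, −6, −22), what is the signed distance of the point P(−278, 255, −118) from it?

4

n·P − 140 = 92.
|n| = 23, so the signed distance is 92/23 = 4.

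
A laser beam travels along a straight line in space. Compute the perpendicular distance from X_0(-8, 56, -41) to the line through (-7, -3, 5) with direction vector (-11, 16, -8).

Direction vector d = (-11, 16, -8).
AP = (-1, 59, -46), and AP × d = (264, 498, 633).
|AP × d|² = 718389 and |d|² = 441, so the distance is √(718389/441) = √1629 = 3√181.

3√181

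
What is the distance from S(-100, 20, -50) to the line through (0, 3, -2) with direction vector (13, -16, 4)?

7√113

Direction vector d = (13, -16, 4).
AP = (-100, 17, -48); AP·d = -1764, |AP|² = 12593, |d|² = 441.
distance² = |AP|² − (AP·d)²/|d|² = 12593 − 3111696/441 = 5537, so the distance is 7√113.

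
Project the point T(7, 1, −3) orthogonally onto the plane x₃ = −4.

(7, 1, -4)

n = (0, 0, 1), |n|² = 1, and n·T − (-4) = 1.
t = 1/1 = 1, so the foot is T − t·n = (7, 1, −3) − 1·(0, 0, 1) = (7, 1, −4).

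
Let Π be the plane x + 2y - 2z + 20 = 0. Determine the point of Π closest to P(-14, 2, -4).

n = (1, 2, -2), |n|² = 9, and n·P − (-20) = 18.
t = 18/9 = 2, so the foot is P − t·n = (-14, 2, -4) − 2·(1, 2, -2) = (-16, -2, 0).

(-16, -2, 0)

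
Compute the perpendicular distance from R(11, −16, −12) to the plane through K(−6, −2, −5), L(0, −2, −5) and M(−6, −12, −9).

KL = (6, 0, 0) and KM = (0, −10, −4), so a normal is n = KL × KM = (0, 24, −60).
Then n·(11, −16, −12) − 252 = 84.
|n| = √(0 + 576 + 3600) = 12√29, so the distance is |84|/(12√29) = 7√29/29.

7/√29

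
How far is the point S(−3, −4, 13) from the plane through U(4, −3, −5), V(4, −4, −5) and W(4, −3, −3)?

7

UV = (0, −1, 0) and UW = (0, 0, 2), so a normal is n = UV × UW = (−2, 0, 0).
n = (−2, 0, 0); n·P − (-8) = 14; |n| = 2; distance = 14/2 = 7.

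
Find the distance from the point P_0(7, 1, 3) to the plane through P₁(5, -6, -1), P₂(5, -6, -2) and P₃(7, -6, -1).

7

P₁P₂ = (0, 0, -1) and P₁P₃ = (2, 0, 0), so a normal is n = P₁P₂ × P₁P₃ = (0, -2, 0).
Then n·(7, 1, 3) - 12 = -14.
|n| = √(0 + 4 + 0) = 2, so the distance is |-14|/2 = 7.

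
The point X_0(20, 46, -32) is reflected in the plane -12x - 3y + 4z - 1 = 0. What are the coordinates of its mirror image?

With n = (-12, -3, 4), the signed offset is (n·X_0 − 1)/|n|² = -507/169 = -3.
X_0' = X_0 − 2t·n = (20, 46, -32) − (-6)·(-12, -3, 4) = (-52, 28, -8).

(-52, 28, -8)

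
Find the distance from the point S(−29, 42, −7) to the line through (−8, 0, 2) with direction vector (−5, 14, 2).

3√29

Direction vector d = (−5, 14, 2).
AP = (−21, 42, −9), and AP × d = (210, 87, −84).
|AP × d|² = 58725 and |d|² = 225, so the distance is √(58725/225) = √261 = 3√29.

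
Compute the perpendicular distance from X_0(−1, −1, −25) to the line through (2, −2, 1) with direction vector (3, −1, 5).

3√14

Direction vector d = (3, −1, 5).
AP = (−3, 1, −26), and AP × d = (−21, −63, 0).
|AP × d|² = 4410 and |d|² = 35, so the distance is √(4410/35) = √126 = 3√14.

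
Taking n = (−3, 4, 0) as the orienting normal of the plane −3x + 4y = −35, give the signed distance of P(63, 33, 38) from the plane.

-22/5

n·P − (-35) = -22.
|n| = 5, so the signed distance is -22/5.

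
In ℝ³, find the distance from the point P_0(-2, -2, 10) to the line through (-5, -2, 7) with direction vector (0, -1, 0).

3√2

Direction vector d = (0, -1, 0).
AP = (3, 0, 3); AP·d = 0, |AP|² = 18, |d|² = 1.
distance² = |AP|² − (AP·d)²/|d|² = 18 − 0/1 = 18, so the distance is 3√2.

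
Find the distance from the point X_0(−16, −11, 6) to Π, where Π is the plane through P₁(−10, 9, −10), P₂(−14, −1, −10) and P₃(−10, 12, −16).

P₁P₂ = (−4, −10, 0) and P₁P₃ = (0, 3, −6), so a normal is n = P₁P₂ × P₁P₃ = (60, −24, −12).
d = |60·(-16) + (-24)·(-11) + (-12)·6 − (-696)| / √(3600 + 576 + 144) = |-72| / (12√30) = √30/5.

6/√30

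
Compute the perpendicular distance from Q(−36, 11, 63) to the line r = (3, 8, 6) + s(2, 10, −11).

9√34

Direction vector d = (2, 10, −11).
AP = (−39, 3, 57), and AP × d = (−603, −315, −396).
|AP × d|² = 619650 and |d|² = 225, so the distance is √(619650/225) = √2754 = 9√34.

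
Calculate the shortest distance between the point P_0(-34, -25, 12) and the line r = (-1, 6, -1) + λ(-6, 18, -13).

13√10

Direction vector d = (-6, 18, -13).
AP = (-33, -31, 13), and AP × d = (169, -507, -780).
|AP × d|² = 894010 and |d|² = 529, so the distance is √(894010/529) = √1690 = 13√10.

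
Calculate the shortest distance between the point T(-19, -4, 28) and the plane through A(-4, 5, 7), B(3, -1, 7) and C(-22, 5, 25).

27/11

AB = (7, -6, 0) and AC = (-18, 0, 18), so a normal is n = AB × AC = (-108, -126, -108).
Then n·(-19, -4, 28) - (-954) = 486.
|n| = √(11664 + 15876 + 11664) = 198, so the distance is |486|/198 = 27/11.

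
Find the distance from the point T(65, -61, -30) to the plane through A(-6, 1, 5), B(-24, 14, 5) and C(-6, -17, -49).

AB = (-18, 13, 0) and AC = (0, -18, -54), so a normal is n = AB × AC = (-702, -972, 324).
d = |(-702)·65 + (-972)·(-61) + 324·(-30) − 4860| / √(492804 + 944784 + 104976) = |-918| / 1242 = 17/23.

17/23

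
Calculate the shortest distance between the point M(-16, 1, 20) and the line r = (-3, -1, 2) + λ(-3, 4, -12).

Direction vector d = (-3, 4, -12).
AP = (-13, 2, 18), and AP × d = (-96, -210, -46).
|AP × d|² = 55432 and |d|² = 169, so the distance is √(55432/169) = √328 = 2√82.

2√82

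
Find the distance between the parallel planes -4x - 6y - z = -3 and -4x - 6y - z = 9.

12/√53

With common normal n = (-4, -6, -1) (|n| = √53), the distance is |(-3) − 9|/|n| = 12/√53.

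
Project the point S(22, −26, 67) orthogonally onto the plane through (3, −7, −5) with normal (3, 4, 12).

The perpendicular from S has direction n = (3, 4, 12): r = (22, −26, 67) + λ(3, 4, 12).
Substitute into the plane: n·(S + λn) = -79 gives 766 + 169λ = -79, so λ = -5.
Foot = (22, −26, 67) + (-5)·(3, 4, 12) = (7, −46, 7).

(7, -46, 7)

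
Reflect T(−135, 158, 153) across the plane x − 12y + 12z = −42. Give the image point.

(-2277/17, 2470/17, 2817/17)

With n = (1, −12, 12), the signed offset is (n·T − (-42))/|n|² = -153/289 = -9/17.
T' = T − 2t·n = (−135, 158, 153) − (-18/17)·(1, −12, 12) = (−2277/17, 2470/17, 2817/17).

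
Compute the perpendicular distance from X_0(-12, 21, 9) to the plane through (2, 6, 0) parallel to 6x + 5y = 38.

9/√61

Parallel planes share the normal n = (6, 5, 0); since (2, 6, 0) lies on the plane, its equation is 6x + 5y = 42.
Then n·(-12, 21, 9) - 42 = -9.
|n| = √(36 + 25 + 0) = √61, so the distance is |-9|/√61 = 9√61/61.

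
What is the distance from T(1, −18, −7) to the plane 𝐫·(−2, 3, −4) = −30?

n = (−2, 3, −4); n·P − (-30) = 2; |n| = √29; distance = 2/√29 = 2√29/29.

2/√29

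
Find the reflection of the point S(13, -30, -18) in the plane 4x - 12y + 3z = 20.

(-3, 18, -30)

With n = (4, -12, 3), the signed offset is (n·S − 20)/|n|² = 338/169 = 2.
S' = S − 2t·n = (13, -30, -18) − 4·(4, -12, 3) = (-3, 18, -30).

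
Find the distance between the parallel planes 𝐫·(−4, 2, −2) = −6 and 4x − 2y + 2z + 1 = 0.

7/(2√6)

Divide the second equation by -1 to match normals: −4x + 2y − 2z = 1.
Both planes have normal n = (−4, 2, −2), |n| = 2√6. Any point on the first plane is at distance |1 − (-6)|/|n| = 7/(2√6) from the second.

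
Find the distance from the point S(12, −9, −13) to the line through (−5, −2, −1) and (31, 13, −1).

√313

A direction vector is d = (36, 15, 0).
AP = (17, −7, −12), and AP × d = (180, −432, 507).
|AP × d|² = 476073 and |d|² = 1521, so the distance is √(476073/1521) = √313.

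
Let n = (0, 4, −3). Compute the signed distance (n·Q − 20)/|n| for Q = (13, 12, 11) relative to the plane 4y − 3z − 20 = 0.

-1

n·Q − 20 = -5.
|n| = 5, so the signed distance is -5/5 = -1.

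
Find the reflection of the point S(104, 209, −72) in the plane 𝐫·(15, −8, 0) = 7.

(1978/17, 3441/17, -72)

With n = (15, −8, 0), the signed offset is (n·S − 7)/|n|² = -119/289 = -7/17.
S' = S − 2t·n = (104, 209, −72) − (-14/17)·(15, −8, 0) = (1978/17, 3441/17, −72).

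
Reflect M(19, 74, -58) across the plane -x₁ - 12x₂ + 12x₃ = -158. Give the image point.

(9, -46, 62)

n = (-1, -12, 12), |n|² = 289, n·M − (-158) = -1445, so t = -1445/289 = -5.
Foot F = M − (-5)·n = (14, 14, 2); the reflection is 2F − M = (9, -46, 62).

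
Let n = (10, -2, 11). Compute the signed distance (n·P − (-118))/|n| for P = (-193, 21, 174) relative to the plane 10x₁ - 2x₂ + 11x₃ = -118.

n·P − (-118) = 60.
|n| = 15, so the signed distance is 60/15 = 4.

4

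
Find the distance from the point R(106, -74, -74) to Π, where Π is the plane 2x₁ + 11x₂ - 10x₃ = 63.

d = |2·106 + 11·(-74) + (-10)·(-74) − 63| / √(4 + 121 + 100) = |75| / 15 = 5.

5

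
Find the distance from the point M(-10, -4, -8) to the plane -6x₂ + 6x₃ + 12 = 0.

d = |(-6)·(-4) + 6·(-8) − (-12)| / √(0 + 36 + 36) = |-12| / (6√2) = √2.

√2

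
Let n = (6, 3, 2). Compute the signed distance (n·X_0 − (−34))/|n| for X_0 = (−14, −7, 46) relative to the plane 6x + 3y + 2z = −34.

n·X_0 − (-34) = 21.
|n| = 7, so the signed distance is 21/7 = 3.

3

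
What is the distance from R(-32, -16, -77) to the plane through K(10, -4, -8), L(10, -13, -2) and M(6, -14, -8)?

KL = (0, -9, 6) and KM = (-4, -10, 0), so a normal is n = KL × KM = (60, -24, -36).
Then n·(-32, -16, -77) - 984 = 252.
|n| = √(3600 + 576 + 1296) = 12√38, so the distance is |252|/(12√38) = 21/√38.

21√38/38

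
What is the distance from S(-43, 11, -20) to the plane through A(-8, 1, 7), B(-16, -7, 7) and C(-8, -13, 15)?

1

AB = (-8, -8, 0) and AC = (0, -14, 8), so a normal is n = AB × AC = (-64, 64, 112).
n = (-64, 64, 112); n·P − 1360 = -144; |n| = 144; distance = 144/144 = 1.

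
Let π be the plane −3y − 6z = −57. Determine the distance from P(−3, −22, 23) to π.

√5

Normal vector n = (0, −3, −6), and n·(−3, −22, 23) − (−57) = −15.
|n| = √(0 + 9 + 36) = 3√5, so the distance is |-15|/(3√5) = √5.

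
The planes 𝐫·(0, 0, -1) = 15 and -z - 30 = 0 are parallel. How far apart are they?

15

Both planes have normal n = (0, 0, -1), |n| = 1. Any point on the first plane is at distance |30 − 15|/|n| = 15/1 = 15 from the second.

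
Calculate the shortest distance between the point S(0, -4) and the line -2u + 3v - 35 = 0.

The normal to the line is n = (-2, 3) with |n| = √13.
|n·S − 35| = |-12 − 35| = 47, so the distance is 47/√13 = 47√13/13.

47/√13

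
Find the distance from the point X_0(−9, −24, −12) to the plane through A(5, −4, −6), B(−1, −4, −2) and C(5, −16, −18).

7√22/11

AB = (−6, 0, 4) and AC = (0, −12, −12), so a normal is n = AB × AC = (48, −72, 72).
n = (48, −72, 72); n·P − 96 = 336; |n| = 24√22; distance = 336/(24√22) = 14/√22.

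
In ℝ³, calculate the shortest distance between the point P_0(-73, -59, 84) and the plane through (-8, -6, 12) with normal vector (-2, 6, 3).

4

The plane has equation n·(r − (-8, -6, 12)) = 0, i.e. n·r = 16.
Then n·(-73, -59, 84) - 16 = 28.
|n| = √(4 + 36 + 9) = 7, so the distance is |28|/7 = 4.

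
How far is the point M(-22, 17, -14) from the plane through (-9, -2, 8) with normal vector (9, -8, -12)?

The plane has equation n·(r − (-9, -2, 8)) = 0, i.e. n·r = -161.
Then n·(-22, 17, -14) - (-161) = -5.
|n| = √(81 + 64 + 144) = 17, so the distance is |-5|/17 = 5/17.

5/17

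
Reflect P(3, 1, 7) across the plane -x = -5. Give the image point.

With n = (-1, 0, 0), the signed offset is (n·P − (-5))/|n|² = 2/1 = 2.
P' = P − 2t·n = (3, 1, 7) − 4·(-1, 0, 0) = (7, 1, 7).

(7, 1, 7)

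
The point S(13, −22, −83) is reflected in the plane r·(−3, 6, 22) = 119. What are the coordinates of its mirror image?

n = (−3, 6, 22), |n|² = 529, n·S − 119 = -2116, so t = -2116/529 = -4.
Foot F = S − (-4)·n = (1, 2, 5); the reflection is 2F − S = (−11, 26, 93).

(-11, 26, 93)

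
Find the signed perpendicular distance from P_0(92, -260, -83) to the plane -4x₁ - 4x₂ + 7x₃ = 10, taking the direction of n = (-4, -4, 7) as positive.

n·P_0 − 10 = 81.
|n| = 9, so the signed distance is 81/9 = 9.

9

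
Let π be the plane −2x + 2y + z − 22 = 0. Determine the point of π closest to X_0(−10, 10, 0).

(-6, 6, -2)

The perpendicular from X_0 has direction n = (−2, 2, 1): r = (−10, 10, 0) + t(−2, 2, 1).
Substitute into the plane: n·(X_0 + tn) = 22 gives 40 + 9t = 22, so t = -2.
Foot = (−10, 10, 0) + (-2)·(−2, 2, 1) = (−6, 6, −2).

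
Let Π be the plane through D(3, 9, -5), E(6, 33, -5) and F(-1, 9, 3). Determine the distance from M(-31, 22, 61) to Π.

7/3

DE = (3, 24, 0) and DF = (-4, 0, 8), so a normal is n = DE × DF = (192, -24, 96).
Then n·(-31, 22, 61) - (-120) = -504.
|n| = √(36864 + 576 + 9216) = 216, so the distance is |-504|/216 = 7/3.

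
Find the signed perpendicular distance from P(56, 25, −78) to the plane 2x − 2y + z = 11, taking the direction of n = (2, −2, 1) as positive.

-9

n·P − 11 = -27.
|n| = 3, so the signed distance is -27/3 = -9.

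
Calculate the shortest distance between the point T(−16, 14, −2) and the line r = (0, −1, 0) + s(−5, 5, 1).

√26

Direction vector d = (−5, 5, 1).
AP = (−16, 15, −2); AP·d = 153, |AP|² = 485, |d|² = 51.
distance² = |AP|² − (AP·d)²/|d|² = 485 − 23409/51 = 26, so the distance is √26.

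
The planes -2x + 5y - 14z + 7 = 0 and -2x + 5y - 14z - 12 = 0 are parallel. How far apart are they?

With common normal n = (-2, 5, -14) (|n| = 15), the distance is |(-7) − 12|/|n| = 19/15.

19/15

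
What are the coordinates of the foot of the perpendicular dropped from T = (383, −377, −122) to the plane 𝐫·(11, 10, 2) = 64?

(1882/5, -383, -616/5)

The perpendicular from T has direction n = (11, 10, 2): r = (383, −377, −122) + λ(11, 10, 2).
Substitute into the plane: n·(T + λn) = 64 gives 199 + 225λ = 64, so λ = -3/5.
Foot = (383, −377, −122) + (-3/5)·(11, 10, 2) = (1882/5, −383, −616/5).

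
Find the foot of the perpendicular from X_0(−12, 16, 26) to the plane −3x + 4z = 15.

n = (−3, 0, 4), |n|² = 25, and n·X_0 − 15 = 125.
t = 125/25 = 5, so the foot is X_0 − t·n = (−12, 16, 26) − 5·(−3, 0, 4) = (3, 16, 6).

(3, 16, 6)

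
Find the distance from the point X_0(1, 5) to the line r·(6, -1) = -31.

d = |6·1 + (-1)·5 − (-31)| / √(36 + 1) = |32|/√37 = 32/√37.

32√37/37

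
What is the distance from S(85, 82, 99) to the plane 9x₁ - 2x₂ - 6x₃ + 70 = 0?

n = (9, -2, -6); n·P − (-70) = 77; |n| = 11; distance = 77/11 = 7.

7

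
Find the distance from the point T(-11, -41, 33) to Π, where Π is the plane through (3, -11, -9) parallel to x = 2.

Parallel planes share the normal n = (1, 0, 0); since (3, -11, -9) lies on the plane, its equation is x = 3.
Then n·(-11, -41, 33) - 3 = -14.
|n| = √(1 + 0 + 0) = 1, so the distance is |-14|/1 = 14.

14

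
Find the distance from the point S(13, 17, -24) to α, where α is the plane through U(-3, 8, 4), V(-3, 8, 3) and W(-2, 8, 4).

UV = (0, 0, -1) and UW = (1, 0, 0), so a normal is n = UV × UW = (0, -1, 0).
d = |(-1)·17 − (-8)| / √(0 + 1 + 0) = |-9| / 1 = 9.

9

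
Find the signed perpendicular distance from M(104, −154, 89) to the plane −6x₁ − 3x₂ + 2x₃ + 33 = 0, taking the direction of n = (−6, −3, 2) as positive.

n·M − (-33) = 49.
|n| = 7, so the signed distance is 49/7 = 7.

7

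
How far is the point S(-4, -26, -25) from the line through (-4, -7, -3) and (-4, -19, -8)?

A direction vector is d = (0, -12, -5).
AP = (0, -19, -22), and AP × d = (-169, 0, 0).
|AP × d|² = 28561 and |d|² = 169, so the distance is √(28561/169) = √169 = 13.

13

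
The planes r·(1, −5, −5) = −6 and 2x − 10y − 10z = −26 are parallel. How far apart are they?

Divide the second equation by 2 to match normals: x − 5y − 5z = -13.
With common normal n = (1, −5, −5) (|n| = √51), the distance is |(-6) − (-13)|/|n| = 7/√51.

7/√51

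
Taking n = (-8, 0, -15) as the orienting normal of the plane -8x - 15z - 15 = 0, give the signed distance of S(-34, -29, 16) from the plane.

n·S − 15 = 17.
|n| = 17, so the signed distance is 17/17 = 1.

1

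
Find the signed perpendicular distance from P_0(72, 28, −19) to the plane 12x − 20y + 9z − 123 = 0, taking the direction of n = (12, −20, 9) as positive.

2/5

n·P_0 − 123 = 10.
|n| = 25, so the signed distance is 10/25 = 2/5.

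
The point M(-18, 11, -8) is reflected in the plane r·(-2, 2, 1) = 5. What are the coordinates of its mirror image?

n = (-2, 2, 1), |n|² = 9, n·M − 5 = 45, so t = 45/9 = 5.
Foot F = M − 5·n = (-8, 1, -13); the reflection is 2F − M = (2, -9, -18).

(2, -9, -18)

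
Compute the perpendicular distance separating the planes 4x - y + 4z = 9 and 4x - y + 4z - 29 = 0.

With common normal n = (4, -1, 4) (|n| = √33), the distance is |9 − 29|/|n| = 20/√33.

20√33/33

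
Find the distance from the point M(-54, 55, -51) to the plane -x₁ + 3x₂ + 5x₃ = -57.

n = (-1, 3, 5); n·P − (-57) = 21; |n| = √35; distance = 21/√35.

21/√35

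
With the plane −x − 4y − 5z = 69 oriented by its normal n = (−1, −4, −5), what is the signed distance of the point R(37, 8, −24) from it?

n·R − 69 = -18.
|n| = √42, so the signed distance is -18/√42.

-18/√42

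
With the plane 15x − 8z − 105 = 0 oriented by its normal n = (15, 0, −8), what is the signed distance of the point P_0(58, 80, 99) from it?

n·P_0 − 105 = -27.
|n| = 17, so the signed distance is -27/17.

-27/17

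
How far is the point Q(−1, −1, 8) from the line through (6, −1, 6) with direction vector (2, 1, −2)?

Direction vector d = (2, 1, −2).
AP = (−7, 0, 2), and AP × d = (−2, −10, −7).
|AP × d|² = 153 and |d|² = 9, so the distance is √(153/9) = √17.

√17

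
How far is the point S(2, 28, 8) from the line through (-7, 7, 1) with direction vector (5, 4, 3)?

Direction vector d = (5, 4, 3).
AP = (9, 21, 7), and AP × d = (35, 8, -69).
|AP × d|² = 6050 and |d|² = 50, so the distance is √(6050/50) = √121 = 11.

11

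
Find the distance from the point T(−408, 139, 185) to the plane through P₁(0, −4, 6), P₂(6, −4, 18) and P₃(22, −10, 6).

P₁P₂ = (6, 0, 12) and P₁P₃ = (22, −6, 0), so a normal is n = P₁P₂ × P₁P₃ = (72, 264, −36).
Then n·(−408, 139, 185) − (−1272) = 1932.
|n| = √(5184 + 69696 + 1296) = 276, so the distance is |1932|/276 = 7.

7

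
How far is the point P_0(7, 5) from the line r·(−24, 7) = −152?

d = |(-24)·7 + 7·5 − (-152)| / √(576 + 49) = |19|/25 = 19/25.

19/25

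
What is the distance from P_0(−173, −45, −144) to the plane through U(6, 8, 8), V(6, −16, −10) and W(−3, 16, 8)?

UV = (0, −24, −18) and UW = (−9, 8, 0), so a normal is n = UV × UW = (144, 162, −216).
n = (144, 162, −216); n·P − 432 = -1530; |n| = 306; distance = 1530/306 = 5.

5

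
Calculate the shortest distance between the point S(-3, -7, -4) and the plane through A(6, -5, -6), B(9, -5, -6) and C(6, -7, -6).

2

AB = (3, 0, 0) and AC = (0, -2, 0), so a normal is n = AB × AC = (0, 0, -6).
d = |(-6)·(-4) − 36| / √(0 + 0 + 36) = |-12| / 6 = 2.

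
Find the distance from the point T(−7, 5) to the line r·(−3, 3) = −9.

d = |(-3)·(-7) + 3·5 − (-9)| / √(9 + 9) = |45|/(3√2) = 15/√2.

15/√2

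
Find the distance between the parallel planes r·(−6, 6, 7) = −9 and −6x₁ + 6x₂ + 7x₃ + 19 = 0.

With common normal n = (−6, 6, 7) (|n| = 11), the distance is |(-9) − (-19)|/|n| = 10/11.

10/11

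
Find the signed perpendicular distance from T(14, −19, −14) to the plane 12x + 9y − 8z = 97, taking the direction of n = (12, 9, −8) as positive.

12/17

n·T − 97 = 12.
|n| = 17, so the signed distance is 12/17.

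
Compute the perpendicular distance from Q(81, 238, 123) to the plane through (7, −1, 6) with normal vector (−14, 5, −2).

5

The plane has equation n·(r − (7, −1, 6)) = 0, i.e. n·r = -115.
Then n·(81, 238, 123) − (−115) = −75.
|n| = √(196 + 25 + 4) = 15, so the distance is |-75|/15 = 5.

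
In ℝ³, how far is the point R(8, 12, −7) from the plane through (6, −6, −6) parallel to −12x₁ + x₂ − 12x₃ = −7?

Parallel planes share the normal n = (−12, 1, −12); since (6, −6, −6) lies on the plane, its equation is −12x₁ + x₂ − 12x₃ = -6.
n = (−12, 1, −12); n·P − (-6) = 6; |n| = 17; distance = 6/17.

6/17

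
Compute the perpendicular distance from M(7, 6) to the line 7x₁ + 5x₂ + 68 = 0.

147/√74

The normal to the line is n = (7, 5) with |n| = √74.
|n·M − (-68)| = |79 − (-68)| = 147, so the distance is 147/√74 = 147√74/74.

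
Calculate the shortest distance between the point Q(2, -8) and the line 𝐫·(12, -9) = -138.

78/5

d = |12·2 + (-9)·(-8) − (-138)| / √(144 + 81) = |234|/15 = 78/5.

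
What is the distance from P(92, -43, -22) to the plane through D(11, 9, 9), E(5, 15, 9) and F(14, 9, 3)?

9

DE = (-6, 6, 0) and DF = (3, 0, -6), so a normal is n = DE × DF = (-36, -36, -18).
n = (-36, -36, -18); n·P − (-882) = -486; |n| = 54; distance = 486/54 = 9.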